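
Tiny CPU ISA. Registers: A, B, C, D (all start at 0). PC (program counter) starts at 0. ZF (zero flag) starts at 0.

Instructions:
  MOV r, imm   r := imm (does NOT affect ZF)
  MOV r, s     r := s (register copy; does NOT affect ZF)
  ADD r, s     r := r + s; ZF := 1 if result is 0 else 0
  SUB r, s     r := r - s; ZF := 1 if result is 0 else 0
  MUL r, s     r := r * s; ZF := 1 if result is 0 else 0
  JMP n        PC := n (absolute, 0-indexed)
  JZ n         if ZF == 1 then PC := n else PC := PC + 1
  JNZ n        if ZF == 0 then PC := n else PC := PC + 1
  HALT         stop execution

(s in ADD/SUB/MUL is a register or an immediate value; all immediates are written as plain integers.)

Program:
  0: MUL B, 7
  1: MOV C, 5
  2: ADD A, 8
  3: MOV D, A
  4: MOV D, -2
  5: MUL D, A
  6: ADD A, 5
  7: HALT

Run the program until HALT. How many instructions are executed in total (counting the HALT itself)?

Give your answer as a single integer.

Step 1: PC=0 exec 'MUL B, 7'. After: A=0 B=0 C=0 D=0 ZF=1 PC=1
Step 2: PC=1 exec 'MOV C, 5'. After: A=0 B=0 C=5 D=0 ZF=1 PC=2
Step 3: PC=2 exec 'ADD A, 8'. After: A=8 B=0 C=5 D=0 ZF=0 PC=3
Step 4: PC=3 exec 'MOV D, A'. After: A=8 B=0 C=5 D=8 ZF=0 PC=4
Step 5: PC=4 exec 'MOV D, -2'. After: A=8 B=0 C=5 D=-2 ZF=0 PC=5
Step 6: PC=5 exec 'MUL D, A'. After: A=8 B=0 C=5 D=-16 ZF=0 PC=6
Step 7: PC=6 exec 'ADD A, 5'. After: A=13 B=0 C=5 D=-16 ZF=0 PC=7
Step 8: PC=7 exec 'HALT'. After: A=13 B=0 C=5 D=-16 ZF=0 PC=7 HALTED
Total instructions executed: 8

Answer: 8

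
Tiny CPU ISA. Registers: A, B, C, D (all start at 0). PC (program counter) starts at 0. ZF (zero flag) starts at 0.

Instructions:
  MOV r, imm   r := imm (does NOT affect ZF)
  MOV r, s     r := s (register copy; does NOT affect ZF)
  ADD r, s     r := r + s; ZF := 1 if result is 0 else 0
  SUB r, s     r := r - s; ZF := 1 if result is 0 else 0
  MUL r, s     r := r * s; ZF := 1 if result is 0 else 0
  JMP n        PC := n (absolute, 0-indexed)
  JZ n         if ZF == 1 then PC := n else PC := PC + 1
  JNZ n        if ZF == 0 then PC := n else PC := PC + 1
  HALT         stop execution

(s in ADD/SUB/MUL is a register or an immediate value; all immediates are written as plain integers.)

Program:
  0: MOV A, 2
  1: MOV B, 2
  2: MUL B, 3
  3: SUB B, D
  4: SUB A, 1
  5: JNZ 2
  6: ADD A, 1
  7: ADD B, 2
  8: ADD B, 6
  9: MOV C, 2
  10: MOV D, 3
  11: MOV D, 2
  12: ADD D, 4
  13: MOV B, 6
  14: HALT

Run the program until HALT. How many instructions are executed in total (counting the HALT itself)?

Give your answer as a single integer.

Step 1: PC=0 exec 'MOV A, 2'. After: A=2 B=0 C=0 D=0 ZF=0 PC=1
Step 2: PC=1 exec 'MOV B, 2'. After: A=2 B=2 C=0 D=0 ZF=0 PC=2
Step 3: PC=2 exec 'MUL B, 3'. After: A=2 B=6 C=0 D=0 ZF=0 PC=3
Step 4: PC=3 exec 'SUB B, D'. After: A=2 B=6 C=0 D=0 ZF=0 PC=4
Step 5: PC=4 exec 'SUB A, 1'. After: A=1 B=6 C=0 D=0 ZF=0 PC=5
Step 6: PC=5 exec 'JNZ 2'. After: A=1 B=6 C=0 D=0 ZF=0 PC=2
Step 7: PC=2 exec 'MUL B, 3'. After: A=1 B=18 C=0 D=0 ZF=0 PC=3
Step 8: PC=3 exec 'SUB B, D'. After: A=1 B=18 C=0 D=0 ZF=0 PC=4
Step 9: PC=4 exec 'SUB A, 1'. After: A=0 B=18 C=0 D=0 ZF=1 PC=5
Step 10: PC=5 exec 'JNZ 2'. After: A=0 B=18 C=0 D=0 ZF=1 PC=6
Step 11: PC=6 exec 'ADD A, 1'. After: A=1 B=18 C=0 D=0 ZF=0 PC=7
Step 12: PC=7 exec 'ADD B, 2'. After: A=1 B=20 C=0 D=0 ZF=0 PC=8
Step 13: PC=8 exec 'ADD B, 6'. After: A=1 B=26 C=0 D=0 ZF=0 PC=9
Step 14: PC=9 exec 'MOV C, 2'. After: A=1 B=26 C=2 D=0 ZF=0 PC=10
Step 15: PC=10 exec 'MOV D, 3'. After: A=1 B=26 C=2 D=3 ZF=0 PC=11
Step 16: PC=11 exec 'MOV D, 2'. After: A=1 B=26 C=2 D=2 ZF=0 PC=12
Step 17: PC=12 exec 'ADD D, 4'. After: A=1 B=26 C=2 D=6 ZF=0 PC=13
Step 18: PC=13 exec 'MOV B, 6'. After: A=1 B=6 C=2 D=6 ZF=0 PC=14
Step 19: PC=14 exec 'HALT'. After: A=1 B=6 C=2 D=6 ZF=0 PC=14 HALTED
Total instructions executed: 19

Answer: 19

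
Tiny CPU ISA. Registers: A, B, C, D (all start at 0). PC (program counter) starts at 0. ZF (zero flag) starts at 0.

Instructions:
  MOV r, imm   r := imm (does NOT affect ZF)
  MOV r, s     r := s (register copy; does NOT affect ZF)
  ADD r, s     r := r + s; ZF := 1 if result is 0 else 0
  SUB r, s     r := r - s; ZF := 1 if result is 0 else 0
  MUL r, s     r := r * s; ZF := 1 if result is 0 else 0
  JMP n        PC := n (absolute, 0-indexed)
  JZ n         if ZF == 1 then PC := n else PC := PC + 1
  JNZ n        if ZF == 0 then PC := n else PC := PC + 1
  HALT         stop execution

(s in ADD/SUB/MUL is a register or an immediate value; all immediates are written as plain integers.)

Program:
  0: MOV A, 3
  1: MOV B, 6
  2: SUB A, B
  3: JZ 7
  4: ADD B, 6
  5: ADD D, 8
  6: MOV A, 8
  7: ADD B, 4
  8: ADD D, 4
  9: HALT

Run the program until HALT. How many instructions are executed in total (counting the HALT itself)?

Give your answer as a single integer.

Answer: 10

Derivation:
Step 1: PC=0 exec 'MOV A, 3'. After: A=3 B=0 C=0 D=0 ZF=0 PC=1
Step 2: PC=1 exec 'MOV B, 6'. After: A=3 B=6 C=0 D=0 ZF=0 PC=2
Step 3: PC=2 exec 'SUB A, B'. After: A=-3 B=6 C=0 D=0 ZF=0 PC=3
Step 4: PC=3 exec 'JZ 7'. After: A=-3 B=6 C=0 D=0 ZF=0 PC=4
Step 5: PC=4 exec 'ADD B, 6'. After: A=-3 B=12 C=0 D=0 ZF=0 PC=5
Step 6: PC=5 exec 'ADD D, 8'. After: A=-3 B=12 C=0 D=8 ZF=0 PC=6
Step 7: PC=6 exec 'MOV A, 8'. After: A=8 B=12 C=0 D=8 ZF=0 PC=7
Step 8: PC=7 exec 'ADD B, 4'. After: A=8 B=16 C=0 D=8 ZF=0 PC=8
Step 9: PC=8 exec 'ADD D, 4'. After: A=8 B=16 C=0 D=12 ZF=0 PC=9
Step 10: PC=9 exec 'HALT'. After: A=8 B=16 C=0 D=12 ZF=0 PC=9 HALTED
Total instructions executed: 10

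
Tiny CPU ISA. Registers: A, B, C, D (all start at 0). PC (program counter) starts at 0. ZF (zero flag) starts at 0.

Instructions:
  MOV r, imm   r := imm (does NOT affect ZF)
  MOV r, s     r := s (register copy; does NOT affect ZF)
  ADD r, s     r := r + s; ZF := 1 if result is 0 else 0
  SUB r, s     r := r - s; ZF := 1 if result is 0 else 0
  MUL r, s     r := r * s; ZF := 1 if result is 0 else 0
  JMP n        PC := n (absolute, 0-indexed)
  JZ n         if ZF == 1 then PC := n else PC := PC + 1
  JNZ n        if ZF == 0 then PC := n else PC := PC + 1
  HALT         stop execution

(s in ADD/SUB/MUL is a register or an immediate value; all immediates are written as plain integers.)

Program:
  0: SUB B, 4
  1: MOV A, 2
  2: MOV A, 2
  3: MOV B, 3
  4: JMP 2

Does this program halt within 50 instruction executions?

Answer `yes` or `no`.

Step 1: PC=0 exec 'SUB B, 4'. After: A=0 B=-4 C=0 D=0 ZF=0 PC=1
Step 2: PC=1 exec 'MOV A, 2'. After: A=2 B=-4 C=0 D=0 ZF=0 PC=2
Step 3: PC=2 exec 'MOV A, 2'. After: A=2 B=-4 C=0 D=0 ZF=0 PC=3
Step 4: PC=3 exec 'MOV B, 3'. After: A=2 B=3 C=0 D=0 ZF=0 PC=4
Step 5: PC=4 exec 'JMP 2'. After: A=2 B=3 C=0 D=0 ZF=0 PC=2
Step 6: PC=2 exec 'MOV A, 2'. After: A=2 B=3 C=0 D=0 ZF=0 PC=3
Step 7: PC=3 exec 'MOV B, 3'. After: A=2 B=3 C=0 D=0 ZF=0 PC=4
State after step 7 equals state after step 4: the program is in a cycle of length 3 and will never halt.

Answer: no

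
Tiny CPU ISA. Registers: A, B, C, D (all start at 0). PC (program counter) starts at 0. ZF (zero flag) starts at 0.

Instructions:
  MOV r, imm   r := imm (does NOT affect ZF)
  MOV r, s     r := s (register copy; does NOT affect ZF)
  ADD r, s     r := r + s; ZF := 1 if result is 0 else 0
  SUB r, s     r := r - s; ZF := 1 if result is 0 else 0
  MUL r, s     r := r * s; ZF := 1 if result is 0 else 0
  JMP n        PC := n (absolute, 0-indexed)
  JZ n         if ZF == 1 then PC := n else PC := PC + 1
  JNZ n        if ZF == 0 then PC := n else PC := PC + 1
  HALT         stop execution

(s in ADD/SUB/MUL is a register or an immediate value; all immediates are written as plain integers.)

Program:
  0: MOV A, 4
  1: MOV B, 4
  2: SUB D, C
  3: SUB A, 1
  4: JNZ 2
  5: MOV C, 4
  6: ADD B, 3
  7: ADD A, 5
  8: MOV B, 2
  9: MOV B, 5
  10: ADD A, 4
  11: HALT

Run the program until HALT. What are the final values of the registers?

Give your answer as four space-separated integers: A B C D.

Step 1: PC=0 exec 'MOV A, 4'. After: A=4 B=0 C=0 D=0 ZF=0 PC=1
Step 2: PC=1 exec 'MOV B, 4'. After: A=4 B=4 C=0 D=0 ZF=0 PC=2
Step 3: PC=2 exec 'SUB D, C'. After: A=4 B=4 C=0 D=0 ZF=1 PC=3
Step 4: PC=3 exec 'SUB A, 1'. After: A=3 B=4 C=0 D=0 ZF=0 PC=4
Step 5: PC=4 exec 'JNZ 2'. After: A=3 B=4 C=0 D=0 ZF=0 PC=2
Step 6: PC=2 exec 'SUB D, C'. After: A=3 B=4 C=0 D=0 ZF=1 PC=3
Step 7: PC=3 exec 'SUB A, 1'. After: A=2 B=4 C=0 D=0 ZF=0 PC=4
Step 8: PC=4 exec 'JNZ 2'. After: A=2 B=4 C=0 D=0 ZF=0 PC=2
Step 9: PC=2 exec 'SUB D, C'. After: A=2 B=4 C=0 D=0 ZF=1 PC=3
Step 10: PC=3 exec 'SUB A, 1'. After: A=1 B=4 C=0 D=0 ZF=0 PC=4
Step 11: PC=4 exec 'JNZ 2'. After: A=1 B=4 C=0 D=0 ZF=0 PC=2
Step 12: PC=2 exec 'SUB D, C'. After: A=1 B=4 C=0 D=0 ZF=1 PC=3
Step 13: PC=3 exec 'SUB A, 1'. After: A=0 B=4 C=0 D=0 ZF=1 PC=4
Step 14: PC=4 exec 'JNZ 2'. After: A=0 B=4 C=0 D=0 ZF=1 PC=5
Step 15: PC=5 exec 'MOV C, 4'. After: A=0 B=4 C=4 D=0 ZF=1 PC=6
Step 16: PC=6 exec 'ADD B, 3'. After: A=0 B=7 C=4 D=0 ZF=0 PC=7
Step 17: PC=7 exec 'ADD A, 5'. After: A=5 B=7 C=4 D=0 ZF=0 PC=8
Step 18: PC=8 exec 'MOV B, 2'. After: A=5 B=2 C=4 D=0 ZF=0 PC=9
Step 19: PC=9 exec 'MOV B, 5'. After: A=5 B=5 C=4 D=0 ZF=0 PC=10
Step 20: PC=10 exec 'ADD A, 4'. After: A=9 B=5 C=4 D=0 ZF=0 PC=11
Step 21: PC=11 exec 'HALT'. After: A=9 B=5 C=4 D=0 ZF=0 PC=11 HALTED

Answer: 9 5 4 0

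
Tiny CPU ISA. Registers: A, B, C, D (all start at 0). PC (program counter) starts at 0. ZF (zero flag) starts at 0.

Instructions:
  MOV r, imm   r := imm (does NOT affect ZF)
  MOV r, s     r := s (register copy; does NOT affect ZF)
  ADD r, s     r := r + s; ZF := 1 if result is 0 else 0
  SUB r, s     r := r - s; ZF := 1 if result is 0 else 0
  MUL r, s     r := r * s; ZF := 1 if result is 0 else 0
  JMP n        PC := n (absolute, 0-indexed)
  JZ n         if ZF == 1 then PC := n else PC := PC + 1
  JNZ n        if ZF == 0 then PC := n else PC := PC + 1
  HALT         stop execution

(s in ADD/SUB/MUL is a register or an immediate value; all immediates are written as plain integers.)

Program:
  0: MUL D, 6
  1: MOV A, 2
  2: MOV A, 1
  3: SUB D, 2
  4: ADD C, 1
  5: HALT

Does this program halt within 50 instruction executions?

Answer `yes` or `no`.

Answer: yes

Derivation:
Step 1: PC=0 exec 'MUL D, 6'. After: A=0 B=0 C=0 D=0 ZF=1 PC=1
Step 2: PC=1 exec 'MOV A, 2'. After: A=2 B=0 C=0 D=0 ZF=1 PC=2
Step 3: PC=2 exec 'MOV A, 1'. After: A=1 B=0 C=0 D=0 ZF=1 PC=3
Step 4: PC=3 exec 'SUB D, 2'. After: A=1 B=0 C=0 D=-2 ZF=0 PC=4
Step 5: PC=4 exec 'ADD C, 1'. After: A=1 B=0 C=1 D=-2 ZF=0 PC=5
Step 6: PC=5 exec 'HALT'. After: A=1 B=0 C=1 D=-2 ZF=0 PC=5 HALTED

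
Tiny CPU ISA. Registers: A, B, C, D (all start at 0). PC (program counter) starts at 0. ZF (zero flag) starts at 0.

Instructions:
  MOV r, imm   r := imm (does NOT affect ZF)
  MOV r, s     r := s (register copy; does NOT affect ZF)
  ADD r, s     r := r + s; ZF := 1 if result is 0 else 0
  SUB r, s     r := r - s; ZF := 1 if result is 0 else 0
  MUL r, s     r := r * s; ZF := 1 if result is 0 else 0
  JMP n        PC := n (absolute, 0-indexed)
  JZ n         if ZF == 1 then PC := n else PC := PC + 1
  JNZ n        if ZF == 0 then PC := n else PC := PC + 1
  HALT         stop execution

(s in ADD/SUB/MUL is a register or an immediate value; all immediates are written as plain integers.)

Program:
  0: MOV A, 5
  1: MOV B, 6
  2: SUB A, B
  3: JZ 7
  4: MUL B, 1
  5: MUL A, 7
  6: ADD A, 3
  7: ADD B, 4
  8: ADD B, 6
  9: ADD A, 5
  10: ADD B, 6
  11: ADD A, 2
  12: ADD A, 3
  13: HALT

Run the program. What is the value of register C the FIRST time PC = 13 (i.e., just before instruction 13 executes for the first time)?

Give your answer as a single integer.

Step 1: PC=0 exec 'MOV A, 5'. After: A=5 B=0 C=0 D=0 ZF=0 PC=1
Step 2: PC=1 exec 'MOV B, 6'. After: A=5 B=6 C=0 D=0 ZF=0 PC=2
Step 3: PC=2 exec 'SUB A, B'. After: A=-1 B=6 C=0 D=0 ZF=0 PC=3
Step 4: PC=3 exec 'JZ 7'. After: A=-1 B=6 C=0 D=0 ZF=0 PC=4
Step 5: PC=4 exec 'MUL B, 1'. After: A=-1 B=6 C=0 D=0 ZF=0 PC=5
Step 6: PC=5 exec 'MUL A, 7'. After: A=-7 B=6 C=0 D=0 ZF=0 PC=6
Step 7: PC=6 exec 'ADD A, 3'. After: A=-4 B=6 C=0 D=0 ZF=0 PC=7
Step 8: PC=7 exec 'ADD B, 4'. After: A=-4 B=10 C=0 D=0 ZF=0 PC=8
Step 9: PC=8 exec 'ADD B, 6'. After: A=-4 B=16 C=0 D=0 ZF=0 PC=9
Step 10: PC=9 exec 'ADD A, 5'. After: A=1 B=16 C=0 D=0 ZF=0 PC=10
Step 11: PC=10 exec 'ADD B, 6'. After: A=1 B=22 C=0 D=0 ZF=0 PC=11
Step 12: PC=11 exec 'ADD A, 2'. After: A=3 B=22 C=0 D=0 ZF=0 PC=12
Step 13: PC=12 exec 'ADD A, 3'. After: A=6 B=22 C=0 D=0 ZF=0 PC=13
First time PC=13: C=0

0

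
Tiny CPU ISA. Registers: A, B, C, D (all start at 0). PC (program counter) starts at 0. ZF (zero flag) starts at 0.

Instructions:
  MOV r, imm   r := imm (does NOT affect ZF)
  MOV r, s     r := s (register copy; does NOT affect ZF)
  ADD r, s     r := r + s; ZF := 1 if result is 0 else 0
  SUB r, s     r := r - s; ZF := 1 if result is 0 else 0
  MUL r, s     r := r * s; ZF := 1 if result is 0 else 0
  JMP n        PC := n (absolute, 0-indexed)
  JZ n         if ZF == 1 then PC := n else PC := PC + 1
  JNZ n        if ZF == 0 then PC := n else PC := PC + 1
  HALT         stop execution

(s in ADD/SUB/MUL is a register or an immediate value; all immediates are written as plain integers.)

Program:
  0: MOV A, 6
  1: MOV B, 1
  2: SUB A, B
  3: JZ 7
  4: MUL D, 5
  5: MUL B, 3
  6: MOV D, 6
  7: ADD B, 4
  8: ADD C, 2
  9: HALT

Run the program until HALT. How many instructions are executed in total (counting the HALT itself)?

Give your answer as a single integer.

Step 1: PC=0 exec 'MOV A, 6'. After: A=6 B=0 C=0 D=0 ZF=0 PC=1
Step 2: PC=1 exec 'MOV B, 1'. After: A=6 B=1 C=0 D=0 ZF=0 PC=2
Step 3: PC=2 exec 'SUB A, B'. After: A=5 B=1 C=0 D=0 ZF=0 PC=3
Step 4: PC=3 exec 'JZ 7'. After: A=5 B=1 C=0 D=0 ZF=0 PC=4
Step 5: PC=4 exec 'MUL D, 5'. After: A=5 B=1 C=0 D=0 ZF=1 PC=5
Step 6: PC=5 exec 'MUL B, 3'. After: A=5 B=3 C=0 D=0 ZF=0 PC=6
Step 7: PC=6 exec 'MOV D, 6'. After: A=5 B=3 C=0 D=6 ZF=0 PC=7
Step 8: PC=7 exec 'ADD B, 4'. After: A=5 B=7 C=0 D=6 ZF=0 PC=8
Step 9: PC=8 exec 'ADD C, 2'. After: A=5 B=7 C=2 D=6 ZF=0 PC=9
Step 10: PC=9 exec 'HALT'. After: A=5 B=7 C=2 D=6 ZF=0 PC=9 HALTED
Total instructions executed: 10

Answer: 10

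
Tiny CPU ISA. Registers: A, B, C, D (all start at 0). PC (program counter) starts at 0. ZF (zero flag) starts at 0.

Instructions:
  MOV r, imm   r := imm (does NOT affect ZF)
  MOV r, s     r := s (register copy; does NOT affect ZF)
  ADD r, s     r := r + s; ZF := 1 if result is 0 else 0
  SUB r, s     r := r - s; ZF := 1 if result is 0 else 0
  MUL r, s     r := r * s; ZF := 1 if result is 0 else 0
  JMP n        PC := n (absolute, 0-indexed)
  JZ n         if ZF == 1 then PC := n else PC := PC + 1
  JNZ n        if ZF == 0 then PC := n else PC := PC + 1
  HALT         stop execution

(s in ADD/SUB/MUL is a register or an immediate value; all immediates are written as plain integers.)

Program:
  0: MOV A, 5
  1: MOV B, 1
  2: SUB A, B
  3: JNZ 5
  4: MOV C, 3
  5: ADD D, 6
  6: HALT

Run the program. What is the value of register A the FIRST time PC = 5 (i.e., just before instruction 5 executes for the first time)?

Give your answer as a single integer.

Step 1: PC=0 exec 'MOV A, 5'. After: A=5 B=0 C=0 D=0 ZF=0 PC=1
Step 2: PC=1 exec 'MOV B, 1'. After: A=5 B=1 C=0 D=0 ZF=0 PC=2
Step 3: PC=2 exec 'SUB A, B'. After: A=4 B=1 C=0 D=0 ZF=0 PC=3
Step 4: PC=3 exec 'JNZ 5'. After: A=4 B=1 C=0 D=0 ZF=0 PC=5
First time PC=5: A=4

4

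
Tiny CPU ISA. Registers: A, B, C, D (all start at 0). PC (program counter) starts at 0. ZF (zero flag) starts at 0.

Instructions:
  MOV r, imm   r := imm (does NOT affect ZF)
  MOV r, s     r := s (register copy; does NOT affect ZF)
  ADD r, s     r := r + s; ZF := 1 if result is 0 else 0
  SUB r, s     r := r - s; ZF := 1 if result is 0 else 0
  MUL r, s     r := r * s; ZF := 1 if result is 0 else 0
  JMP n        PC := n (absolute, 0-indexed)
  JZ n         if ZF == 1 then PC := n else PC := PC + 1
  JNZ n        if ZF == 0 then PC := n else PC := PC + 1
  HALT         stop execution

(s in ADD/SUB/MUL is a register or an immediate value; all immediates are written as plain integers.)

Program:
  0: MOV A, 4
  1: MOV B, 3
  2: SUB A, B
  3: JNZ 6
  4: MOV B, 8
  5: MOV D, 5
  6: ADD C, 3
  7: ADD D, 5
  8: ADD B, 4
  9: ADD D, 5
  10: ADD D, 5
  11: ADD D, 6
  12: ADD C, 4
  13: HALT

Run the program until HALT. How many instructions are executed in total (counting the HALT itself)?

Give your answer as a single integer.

Answer: 12

Derivation:
Step 1: PC=0 exec 'MOV A, 4'. After: A=4 B=0 C=0 D=0 ZF=0 PC=1
Step 2: PC=1 exec 'MOV B, 3'. After: A=4 B=3 C=0 D=0 ZF=0 PC=2
Step 3: PC=2 exec 'SUB A, B'. After: A=1 B=3 C=0 D=0 ZF=0 PC=3
Step 4: PC=3 exec 'JNZ 6'. After: A=1 B=3 C=0 D=0 ZF=0 PC=6
Step 5: PC=6 exec 'ADD C, 3'. After: A=1 B=3 C=3 D=0 ZF=0 PC=7
Step 6: PC=7 exec 'ADD D, 5'. After: A=1 B=3 C=3 D=5 ZF=0 PC=8
Step 7: PC=8 exec 'ADD B, 4'. After: A=1 B=7 C=3 D=5 ZF=0 PC=9
Step 8: PC=9 exec 'ADD D, 5'. After: A=1 B=7 C=3 D=10 ZF=0 PC=10
Step 9: PC=10 exec 'ADD D, 5'. After: A=1 B=7 C=3 D=15 ZF=0 PC=11
Step 10: PC=11 exec 'ADD D, 6'. After: A=1 B=7 C=3 D=21 ZF=0 PC=12
Step 11: PC=12 exec 'ADD C, 4'. After: A=1 B=7 C=7 D=21 ZF=0 PC=13
Step 12: PC=13 exec 'HALT'. After: A=1 B=7 C=7 D=21 ZF=0 PC=13 HALTED
Total instructions executed: 12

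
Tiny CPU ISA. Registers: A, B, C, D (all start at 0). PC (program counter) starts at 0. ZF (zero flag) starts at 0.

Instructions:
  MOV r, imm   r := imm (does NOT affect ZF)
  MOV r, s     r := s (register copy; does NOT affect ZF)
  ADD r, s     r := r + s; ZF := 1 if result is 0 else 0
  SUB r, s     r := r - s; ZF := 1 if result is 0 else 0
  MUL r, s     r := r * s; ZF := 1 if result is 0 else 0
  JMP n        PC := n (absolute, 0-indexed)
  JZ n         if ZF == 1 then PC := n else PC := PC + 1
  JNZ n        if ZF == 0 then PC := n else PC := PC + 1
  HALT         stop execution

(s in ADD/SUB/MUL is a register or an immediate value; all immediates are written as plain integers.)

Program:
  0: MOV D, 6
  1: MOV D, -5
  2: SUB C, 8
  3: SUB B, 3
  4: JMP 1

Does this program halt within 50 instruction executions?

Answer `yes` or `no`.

Step 1: PC=0 exec 'MOV D, 6'. After: A=0 B=0 C=0 D=6 ZF=0 PC=1
Step 2: PC=1 exec 'MOV D, -5'. After: A=0 B=0 C=0 D=-5 ZF=0 PC=2
Step 3: PC=2 exec 'SUB C, 8'. After: A=0 B=0 C=-8 D=-5 ZF=0 PC=3
Step 4: PC=3 exec 'SUB B, 3'. After: A=0 B=-3 C=-8 D=-5 ZF=0 PC=4
Step 5: PC=4 exec 'JMP 1'. After: A=0 B=-3 C=-8 D=-5 ZF=0 PC=1
Step 6: PC=1 exec 'MOV D, -5'. After: A=0 B=-3 C=-8 D=-5 ZF=0 PC=2
Step 7: PC=2 exec 'SUB C, 8'. After: A=0 B=-3 C=-16 D=-5 ZF=0 PC=3
Step 8: PC=3 exec 'SUB B, 3'. After: A=0 B=-6 C=-16 D=-5 ZF=0 PC=4
Step 9: PC=4 exec 'JMP 1'. After: A=0 B=-6 C=-16 D=-5 ZF=0 PC=1
Step 10: PC=1 exec 'MOV D, -5'. After: A=0 B=-6 C=-16 D=-5 ZF=0 PC=2
Step 11: PC=2 exec 'SUB C, 8'. After: A=0 B=-6 C=-24 D=-5 ZF=0 PC=3
Step 12: PC=3 exec 'SUB B, 3'. After: A=0 B=-9 C=-24 D=-5 ZF=0 PC=4
Step 13: PC=4 exec 'JMP 1'. After: A=0 B=-9 C=-24 D=-5 ZF=0 PC=1
Step 14: PC=1 exec 'MOV D, -5'. After: A=0 B=-9 C=-24 D=-5 ZF=0 PC=2
Step 15: PC=2 exec 'SUB C, 8'. After: A=0 B=-9 C=-32 D=-5 ZF=0 PC=3
After 50 steps: not halted. PC revisits the same instructions with no path to HALT; will never halt.

Answer: no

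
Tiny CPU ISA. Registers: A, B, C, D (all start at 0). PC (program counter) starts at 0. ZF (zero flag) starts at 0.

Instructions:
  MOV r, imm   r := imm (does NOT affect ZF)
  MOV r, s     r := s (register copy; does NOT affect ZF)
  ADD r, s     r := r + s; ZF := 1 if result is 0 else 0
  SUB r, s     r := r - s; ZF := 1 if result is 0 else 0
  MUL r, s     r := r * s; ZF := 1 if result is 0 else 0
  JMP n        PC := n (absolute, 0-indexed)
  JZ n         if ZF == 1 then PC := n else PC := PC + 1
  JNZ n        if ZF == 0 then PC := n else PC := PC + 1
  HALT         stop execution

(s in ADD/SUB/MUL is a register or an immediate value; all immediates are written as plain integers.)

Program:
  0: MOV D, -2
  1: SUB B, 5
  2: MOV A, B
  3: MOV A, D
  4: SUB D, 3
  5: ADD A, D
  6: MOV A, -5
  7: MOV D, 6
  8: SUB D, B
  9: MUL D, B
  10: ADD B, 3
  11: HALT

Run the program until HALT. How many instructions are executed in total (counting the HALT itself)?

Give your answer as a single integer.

Answer: 12

Derivation:
Step 1: PC=0 exec 'MOV D, -2'. After: A=0 B=0 C=0 D=-2 ZF=0 PC=1
Step 2: PC=1 exec 'SUB B, 5'. After: A=0 B=-5 C=0 D=-2 ZF=0 PC=2
Step 3: PC=2 exec 'MOV A, B'. After: A=-5 B=-5 C=0 D=-2 ZF=0 PC=3
Step 4: PC=3 exec 'MOV A, D'. After: A=-2 B=-5 C=0 D=-2 ZF=0 PC=4
Step 5: PC=4 exec 'SUB D, 3'. After: A=-2 B=-5 C=0 D=-5 ZF=0 PC=5
Step 6: PC=5 exec 'ADD A, D'. After: A=-7 B=-5 C=0 D=-5 ZF=0 PC=6
Step 7: PC=6 exec 'MOV A, -5'. After: A=-5 B=-5 C=0 D=-5 ZF=0 PC=7
Step 8: PC=7 exec 'MOV D, 6'. After: A=-5 B=-5 C=0 D=6 ZF=0 PC=8
Step 9: PC=8 exec 'SUB D, B'. After: A=-5 B=-5 C=0 D=11 ZF=0 PC=9
Step 10: PC=9 exec 'MUL D, B'. After: A=-5 B=-5 C=0 D=-55 ZF=0 PC=10
Step 11: PC=10 exec 'ADD B, 3'. After: A=-5 B=-2 C=0 D=-55 ZF=0 PC=11
Step 12: PC=11 exec 'HALT'. After: A=-5 B=-2 C=0 D=-55 ZF=0 PC=11 HALTED
Total instructions executed: 12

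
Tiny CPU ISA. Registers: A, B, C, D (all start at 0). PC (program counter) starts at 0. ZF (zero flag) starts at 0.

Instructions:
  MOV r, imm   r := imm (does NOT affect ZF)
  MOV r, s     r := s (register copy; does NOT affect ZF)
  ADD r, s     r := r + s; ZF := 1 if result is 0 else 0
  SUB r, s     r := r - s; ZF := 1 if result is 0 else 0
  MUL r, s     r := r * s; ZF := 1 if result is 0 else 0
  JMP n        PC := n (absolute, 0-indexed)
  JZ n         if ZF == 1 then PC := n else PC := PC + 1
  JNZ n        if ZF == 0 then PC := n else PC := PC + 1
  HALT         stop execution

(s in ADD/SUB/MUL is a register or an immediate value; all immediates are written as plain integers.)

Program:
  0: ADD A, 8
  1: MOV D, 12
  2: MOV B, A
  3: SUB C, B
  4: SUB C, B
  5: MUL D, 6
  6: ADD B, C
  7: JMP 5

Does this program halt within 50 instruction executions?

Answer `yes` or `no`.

Answer: no

Derivation:
Step 1: PC=0 exec 'ADD A, 8'. After: A=8 B=0 C=0 D=0 ZF=0 PC=1
Step 2: PC=1 exec 'MOV D, 12'. After: A=8 B=0 C=0 D=12 ZF=0 PC=2
Step 3: PC=2 exec 'MOV B, A'. After: A=8 B=8 C=0 D=12 ZF=0 PC=3
Step 4: PC=3 exec 'SUB C, B'. After: A=8 B=8 C=-8 D=12 ZF=0 PC=4
Step 5: PC=4 exec 'SUB C, B'. After: A=8 B=8 C=-16 D=12 ZF=0 PC=5
Step 6: PC=5 exec 'MUL D, 6'. After: A=8 B=8 C=-16 D=72 ZF=0 PC=6
Step 7: PC=6 exec 'ADD B, C'. After: A=8 B=-8 C=-16 D=72 ZF=0 PC=7
Step 8: PC=7 exec 'JMP 5'. After: A=8 B=-8 C=-16 D=72 ZF=0 PC=5
Step 9: PC=5 exec 'MUL D, 6'. After: A=8 B=-8 C=-16 D=432 ZF=0 PC=6
Step 10: PC=6 exec 'ADD B, C'. After: A=8 B=-24 C=-16 D=432 ZF=0 PC=7
Step 11: PC=7 exec 'JMP 5'. After: A=8 B=-24 C=-16 D=432 ZF=0 PC=5
Step 12: PC=5 exec 'MUL D, 6'. After: A=8 B=-24 C=-16 D=2592 ZF=0 PC=6
Step 13: PC=6 exec 'ADD B, C'. After: A=8 B=-40 C=-16 D=2592 ZF=0 PC=7
Step 14: PC=7 exec 'JMP 5'. After: A=8 B=-40 C=-16 D=2592 ZF=0 PC=5
Step 15: PC=5 exec 'MUL D, 6'. After: A=8 B=-40 C=-16 D=15552 ZF=0 PC=6
After 50 steps: not halted. PC revisits the same instructions with no path to HALT; will never halt.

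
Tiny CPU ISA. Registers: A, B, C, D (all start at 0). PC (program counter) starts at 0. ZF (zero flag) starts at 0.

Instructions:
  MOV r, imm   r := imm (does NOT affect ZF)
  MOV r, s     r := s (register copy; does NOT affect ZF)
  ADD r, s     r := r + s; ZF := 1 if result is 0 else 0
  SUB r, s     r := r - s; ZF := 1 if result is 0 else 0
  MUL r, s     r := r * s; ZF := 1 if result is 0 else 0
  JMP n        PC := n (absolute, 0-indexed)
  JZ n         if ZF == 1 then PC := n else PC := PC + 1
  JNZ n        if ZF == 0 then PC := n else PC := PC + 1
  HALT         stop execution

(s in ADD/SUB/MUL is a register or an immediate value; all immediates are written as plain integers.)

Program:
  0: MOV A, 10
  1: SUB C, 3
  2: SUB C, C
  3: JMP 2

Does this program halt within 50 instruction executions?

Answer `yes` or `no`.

Answer: no

Derivation:
Step 1: PC=0 exec 'MOV A, 10'. After: A=10 B=0 C=0 D=0 ZF=0 PC=1
Step 2: PC=1 exec 'SUB C, 3'. After: A=10 B=0 C=-3 D=0 ZF=0 PC=2
Step 3: PC=2 exec 'SUB C, C'. After: A=10 B=0 C=0 D=0 ZF=1 PC=3
Step 4: PC=3 exec 'JMP 2'. After: A=10 B=0 C=0 D=0 ZF=1 PC=2
Step 5: PC=2 exec 'SUB C, C'. After: A=10 B=0 C=0 D=0 ZF=1 PC=3
State after step 5 equals state after step 3: the program is in a cycle of length 2 and will never halt.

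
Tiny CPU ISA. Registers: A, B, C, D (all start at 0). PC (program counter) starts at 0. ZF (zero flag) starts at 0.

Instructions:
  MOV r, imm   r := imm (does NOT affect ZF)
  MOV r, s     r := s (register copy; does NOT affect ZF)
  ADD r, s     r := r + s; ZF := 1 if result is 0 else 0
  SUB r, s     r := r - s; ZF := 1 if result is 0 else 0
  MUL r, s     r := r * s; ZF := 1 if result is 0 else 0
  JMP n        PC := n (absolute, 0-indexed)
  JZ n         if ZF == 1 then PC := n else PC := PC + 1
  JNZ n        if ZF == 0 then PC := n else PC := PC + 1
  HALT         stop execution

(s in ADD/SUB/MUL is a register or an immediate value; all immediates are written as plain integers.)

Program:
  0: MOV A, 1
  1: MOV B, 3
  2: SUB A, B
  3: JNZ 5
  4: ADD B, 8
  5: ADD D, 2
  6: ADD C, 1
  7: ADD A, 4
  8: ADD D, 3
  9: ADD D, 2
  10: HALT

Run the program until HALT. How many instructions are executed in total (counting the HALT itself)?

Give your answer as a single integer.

Answer: 10

Derivation:
Step 1: PC=0 exec 'MOV A, 1'. After: A=1 B=0 C=0 D=0 ZF=0 PC=1
Step 2: PC=1 exec 'MOV B, 3'. After: A=1 B=3 C=0 D=0 ZF=0 PC=2
Step 3: PC=2 exec 'SUB A, B'. After: A=-2 B=3 C=0 D=0 ZF=0 PC=3
Step 4: PC=3 exec 'JNZ 5'. After: A=-2 B=3 C=0 D=0 ZF=0 PC=5
Step 5: PC=5 exec 'ADD D, 2'. After: A=-2 B=3 C=0 D=2 ZF=0 PC=6
Step 6: PC=6 exec 'ADD C, 1'. After: A=-2 B=3 C=1 D=2 ZF=0 PC=7
Step 7: PC=7 exec 'ADD A, 4'. After: A=2 B=3 C=1 D=2 ZF=0 PC=8
Step 8: PC=8 exec 'ADD D, 3'. After: A=2 B=3 C=1 D=5 ZF=0 PC=9
Step 9: PC=9 exec 'ADD D, 2'. After: A=2 B=3 C=1 D=7 ZF=0 PC=10
Step 10: PC=10 exec 'HALT'. After: A=2 B=3 C=1 D=7 ZF=0 PC=10 HALTED
Total instructions executed: 10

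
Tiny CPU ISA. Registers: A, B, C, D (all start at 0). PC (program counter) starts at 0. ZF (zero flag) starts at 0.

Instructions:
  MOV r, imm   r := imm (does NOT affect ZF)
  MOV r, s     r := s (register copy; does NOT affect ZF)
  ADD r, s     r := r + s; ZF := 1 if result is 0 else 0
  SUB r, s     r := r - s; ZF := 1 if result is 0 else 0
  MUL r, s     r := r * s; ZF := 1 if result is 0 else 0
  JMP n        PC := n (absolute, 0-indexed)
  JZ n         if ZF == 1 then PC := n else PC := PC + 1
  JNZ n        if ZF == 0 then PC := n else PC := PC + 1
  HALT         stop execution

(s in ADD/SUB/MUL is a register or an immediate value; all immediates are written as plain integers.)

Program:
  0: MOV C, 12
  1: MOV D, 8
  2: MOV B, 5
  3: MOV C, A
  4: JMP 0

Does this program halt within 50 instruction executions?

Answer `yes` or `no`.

Step 1: PC=0 exec 'MOV C, 12'. After: A=0 B=0 C=12 D=0 ZF=0 PC=1
Step 2: PC=1 exec 'MOV D, 8'. After: A=0 B=0 C=12 D=8 ZF=0 PC=2
Step 3: PC=2 exec 'MOV B, 5'. After: A=0 B=5 C=12 D=8 ZF=0 PC=3
Step 4: PC=3 exec 'MOV C, A'. After: A=0 B=5 C=0 D=8 ZF=0 PC=4
Step 5: PC=4 exec 'JMP 0'. After: A=0 B=5 C=0 D=8 ZF=0 PC=0
Step 6: PC=0 exec 'MOV C, 12'. After: A=0 B=5 C=12 D=8 ZF=0 PC=1
Step 7: PC=1 exec 'MOV D, 8'. After: A=0 B=5 C=12 D=8 ZF=0 PC=2
Step 8: PC=2 exec 'MOV B, 5'. After: A=0 B=5 C=12 D=8 ZF=0 PC=3
State after step 8 equals state after step 3: the program is in a cycle of length 5 and will never halt.

Answer: no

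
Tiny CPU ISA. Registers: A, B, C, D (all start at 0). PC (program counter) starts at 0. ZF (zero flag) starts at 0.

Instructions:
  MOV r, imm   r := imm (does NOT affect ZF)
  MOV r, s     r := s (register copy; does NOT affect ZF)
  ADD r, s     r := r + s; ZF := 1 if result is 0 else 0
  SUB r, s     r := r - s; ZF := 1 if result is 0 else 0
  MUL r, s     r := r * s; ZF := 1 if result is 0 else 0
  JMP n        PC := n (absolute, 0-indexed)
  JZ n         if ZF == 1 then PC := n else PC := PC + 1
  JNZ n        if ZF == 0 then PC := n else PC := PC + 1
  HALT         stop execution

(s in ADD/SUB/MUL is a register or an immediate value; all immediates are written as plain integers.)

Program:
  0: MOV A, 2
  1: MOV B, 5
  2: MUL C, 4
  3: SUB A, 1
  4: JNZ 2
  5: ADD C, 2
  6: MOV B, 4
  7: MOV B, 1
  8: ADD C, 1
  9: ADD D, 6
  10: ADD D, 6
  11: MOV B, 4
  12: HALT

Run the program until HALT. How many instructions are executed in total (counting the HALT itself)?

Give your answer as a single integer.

Answer: 16

Derivation:
Step 1: PC=0 exec 'MOV A, 2'. After: A=2 B=0 C=0 D=0 ZF=0 PC=1
Step 2: PC=1 exec 'MOV B, 5'. After: A=2 B=5 C=0 D=0 ZF=0 PC=2
Step 3: PC=2 exec 'MUL C, 4'. After: A=2 B=5 C=0 D=0 ZF=1 PC=3
Step 4: PC=3 exec 'SUB A, 1'. After: A=1 B=5 C=0 D=0 ZF=0 PC=4
Step 5: PC=4 exec 'JNZ 2'. After: A=1 B=5 C=0 D=0 ZF=0 PC=2
Step 6: PC=2 exec 'MUL C, 4'. After: A=1 B=5 C=0 D=0 ZF=1 PC=3
Step 7: PC=3 exec 'SUB A, 1'. After: A=0 B=5 C=0 D=0 ZF=1 PC=4
Step 8: PC=4 exec 'JNZ 2'. After: A=0 B=5 C=0 D=0 ZF=1 PC=5
Step 9: PC=5 exec 'ADD C, 2'. After: A=0 B=5 C=2 D=0 ZF=0 PC=6
Step 10: PC=6 exec 'MOV B, 4'. After: A=0 B=4 C=2 D=0 ZF=0 PC=7
Step 11: PC=7 exec 'MOV B, 1'. After: A=0 B=1 C=2 D=0 ZF=0 PC=8
Step 12: PC=8 exec 'ADD C, 1'. After: A=0 B=1 C=3 D=0 ZF=0 PC=9
Step 13: PC=9 exec 'ADD D, 6'. After: A=0 B=1 C=3 D=6 ZF=0 PC=10
Step 14: PC=10 exec 'ADD D, 6'. After: A=0 B=1 C=3 D=12 ZF=0 PC=11
Step 15: PC=11 exec 'MOV B, 4'. After: A=0 B=4 C=3 D=12 ZF=0 PC=12
Step 16: PC=12 exec 'HALT'. After: A=0 B=4 C=3 D=12 ZF=0 PC=12 HALTED
Total instructions executed: 16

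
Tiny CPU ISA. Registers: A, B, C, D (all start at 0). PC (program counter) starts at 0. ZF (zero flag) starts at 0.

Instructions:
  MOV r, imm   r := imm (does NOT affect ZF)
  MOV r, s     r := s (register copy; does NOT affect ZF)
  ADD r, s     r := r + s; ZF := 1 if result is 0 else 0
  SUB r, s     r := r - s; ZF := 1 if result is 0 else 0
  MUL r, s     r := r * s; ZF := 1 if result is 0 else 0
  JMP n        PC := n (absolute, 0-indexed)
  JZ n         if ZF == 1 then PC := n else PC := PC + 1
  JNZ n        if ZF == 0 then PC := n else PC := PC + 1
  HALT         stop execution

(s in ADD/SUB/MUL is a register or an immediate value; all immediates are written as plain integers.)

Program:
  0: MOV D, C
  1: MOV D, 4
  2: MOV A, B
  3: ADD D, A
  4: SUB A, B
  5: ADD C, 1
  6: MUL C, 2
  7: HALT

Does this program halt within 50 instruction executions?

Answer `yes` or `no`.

Step 1: PC=0 exec 'MOV D, C'. After: A=0 B=0 C=0 D=0 ZF=0 PC=1
Step 2: PC=1 exec 'MOV D, 4'. After: A=0 B=0 C=0 D=4 ZF=0 PC=2
Step 3: PC=2 exec 'MOV A, B'. After: A=0 B=0 C=0 D=4 ZF=0 PC=3
Step 4: PC=3 exec 'ADD D, A'. After: A=0 B=0 C=0 D=4 ZF=0 PC=4
Step 5: PC=4 exec 'SUB A, B'. After: A=0 B=0 C=0 D=4 ZF=1 PC=5
Step 6: PC=5 exec 'ADD C, 1'. After: A=0 B=0 C=1 D=4 ZF=0 PC=6
Step 7: PC=6 exec 'MUL C, 2'. After: A=0 B=0 C=2 D=4 ZF=0 PC=7
Step 8: PC=7 exec 'HALT'. After: A=0 B=0 C=2 D=4 ZF=0 PC=7 HALTED

Answer: yes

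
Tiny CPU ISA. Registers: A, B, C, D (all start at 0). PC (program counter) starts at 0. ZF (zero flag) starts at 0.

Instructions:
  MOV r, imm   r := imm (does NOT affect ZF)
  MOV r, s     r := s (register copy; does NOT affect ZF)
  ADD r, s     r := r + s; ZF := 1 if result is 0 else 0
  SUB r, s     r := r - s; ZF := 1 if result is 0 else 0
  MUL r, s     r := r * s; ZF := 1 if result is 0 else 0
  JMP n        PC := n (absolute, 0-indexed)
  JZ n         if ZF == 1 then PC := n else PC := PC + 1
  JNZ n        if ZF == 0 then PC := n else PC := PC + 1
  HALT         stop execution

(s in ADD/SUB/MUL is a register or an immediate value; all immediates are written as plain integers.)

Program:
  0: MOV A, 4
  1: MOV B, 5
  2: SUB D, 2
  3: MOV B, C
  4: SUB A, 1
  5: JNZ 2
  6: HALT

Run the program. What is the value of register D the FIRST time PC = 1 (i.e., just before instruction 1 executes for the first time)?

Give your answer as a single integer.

Step 1: PC=0 exec 'MOV A, 4'. After: A=4 B=0 C=0 D=0 ZF=0 PC=1
First time PC=1: D=0

0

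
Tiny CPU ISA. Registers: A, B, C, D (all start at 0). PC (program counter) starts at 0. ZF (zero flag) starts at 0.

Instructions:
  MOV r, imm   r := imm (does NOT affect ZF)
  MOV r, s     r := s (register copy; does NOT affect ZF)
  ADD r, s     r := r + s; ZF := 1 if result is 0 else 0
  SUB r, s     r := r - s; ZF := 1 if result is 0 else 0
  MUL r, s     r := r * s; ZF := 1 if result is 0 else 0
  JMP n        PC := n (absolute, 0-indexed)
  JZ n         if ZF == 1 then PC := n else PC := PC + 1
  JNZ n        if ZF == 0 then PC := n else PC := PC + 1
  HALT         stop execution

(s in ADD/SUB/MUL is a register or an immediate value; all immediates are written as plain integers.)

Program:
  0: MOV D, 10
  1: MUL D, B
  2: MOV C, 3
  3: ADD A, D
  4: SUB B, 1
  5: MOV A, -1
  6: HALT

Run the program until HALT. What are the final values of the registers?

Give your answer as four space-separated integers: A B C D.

Answer: -1 -1 3 0

Derivation:
Step 1: PC=0 exec 'MOV D, 10'. After: A=0 B=0 C=0 D=10 ZF=0 PC=1
Step 2: PC=1 exec 'MUL D, B'. After: A=0 B=0 C=0 D=0 ZF=1 PC=2
Step 3: PC=2 exec 'MOV C, 3'. After: A=0 B=0 C=3 D=0 ZF=1 PC=3
Step 4: PC=3 exec 'ADD A, D'. After: A=0 B=0 C=3 D=0 ZF=1 PC=4
Step 5: PC=4 exec 'SUB B, 1'. After: A=0 B=-1 C=3 D=0 ZF=0 PC=5
Step 6: PC=5 exec 'MOV A, -1'. After: A=-1 B=-1 C=3 D=0 ZF=0 PC=6
Step 7: PC=6 exec 'HALT'. After: A=-1 B=-1 C=3 D=0 ZF=0 PC=6 HALTED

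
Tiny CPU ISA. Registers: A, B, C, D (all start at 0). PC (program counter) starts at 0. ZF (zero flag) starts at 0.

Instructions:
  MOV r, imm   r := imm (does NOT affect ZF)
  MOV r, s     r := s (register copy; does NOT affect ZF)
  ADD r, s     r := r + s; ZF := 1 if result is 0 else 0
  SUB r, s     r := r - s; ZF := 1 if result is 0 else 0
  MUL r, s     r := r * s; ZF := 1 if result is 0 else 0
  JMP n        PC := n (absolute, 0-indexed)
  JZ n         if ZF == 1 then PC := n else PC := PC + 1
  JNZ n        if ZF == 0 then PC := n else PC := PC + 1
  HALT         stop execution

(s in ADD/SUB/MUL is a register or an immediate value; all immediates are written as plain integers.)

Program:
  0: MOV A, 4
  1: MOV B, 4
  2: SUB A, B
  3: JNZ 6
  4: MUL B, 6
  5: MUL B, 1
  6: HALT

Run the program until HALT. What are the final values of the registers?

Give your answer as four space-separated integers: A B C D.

Answer: 0 24 0 0

Derivation:
Step 1: PC=0 exec 'MOV A, 4'. After: A=4 B=0 C=0 D=0 ZF=0 PC=1
Step 2: PC=1 exec 'MOV B, 4'. After: A=4 B=4 C=0 D=0 ZF=0 PC=2
Step 3: PC=2 exec 'SUB A, B'. After: A=0 B=4 C=0 D=0 ZF=1 PC=3
Step 4: PC=3 exec 'JNZ 6'. After: A=0 B=4 C=0 D=0 ZF=1 PC=4
Step 5: PC=4 exec 'MUL B, 6'. After: A=0 B=24 C=0 D=0 ZF=0 PC=5
Step 6: PC=5 exec 'MUL B, 1'. After: A=0 B=24 C=0 D=0 ZF=0 PC=6
Step 7: PC=6 exec 'HALT'. After: A=0 B=24 C=0 D=0 ZF=0 PC=6 HALTED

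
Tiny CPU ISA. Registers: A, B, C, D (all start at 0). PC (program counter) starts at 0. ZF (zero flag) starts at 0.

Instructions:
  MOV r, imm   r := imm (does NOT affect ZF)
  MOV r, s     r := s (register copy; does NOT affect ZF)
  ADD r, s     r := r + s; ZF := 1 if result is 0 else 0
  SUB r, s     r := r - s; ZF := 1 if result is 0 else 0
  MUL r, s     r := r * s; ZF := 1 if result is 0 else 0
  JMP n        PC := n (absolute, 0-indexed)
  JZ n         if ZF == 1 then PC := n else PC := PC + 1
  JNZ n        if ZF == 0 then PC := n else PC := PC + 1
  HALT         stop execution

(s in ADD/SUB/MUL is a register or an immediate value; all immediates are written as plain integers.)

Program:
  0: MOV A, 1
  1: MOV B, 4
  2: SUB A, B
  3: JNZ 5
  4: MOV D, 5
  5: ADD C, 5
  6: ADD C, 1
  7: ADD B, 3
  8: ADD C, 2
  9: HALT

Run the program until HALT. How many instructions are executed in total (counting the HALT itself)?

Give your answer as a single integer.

Answer: 9

Derivation:
Step 1: PC=0 exec 'MOV A, 1'. After: A=1 B=0 C=0 D=0 ZF=0 PC=1
Step 2: PC=1 exec 'MOV B, 4'. After: A=1 B=4 C=0 D=0 ZF=0 PC=2
Step 3: PC=2 exec 'SUB A, B'. After: A=-3 B=4 C=0 D=0 ZF=0 PC=3
Step 4: PC=3 exec 'JNZ 5'. After: A=-3 B=4 C=0 D=0 ZF=0 PC=5
Step 5: PC=5 exec 'ADD C, 5'. After: A=-3 B=4 C=5 D=0 ZF=0 PC=6
Step 6: PC=6 exec 'ADD C, 1'. After: A=-3 B=4 C=6 D=0 ZF=0 PC=7
Step 7: PC=7 exec 'ADD B, 3'. After: A=-3 B=7 C=6 D=0 ZF=0 PC=8
Step 8: PC=8 exec 'ADD C, 2'. After: A=-3 B=7 C=8 D=0 ZF=0 PC=9
Step 9: PC=9 exec 'HALT'. After: A=-3 B=7 C=8 D=0 ZF=0 PC=9 HALTED
Total instructions executed: 9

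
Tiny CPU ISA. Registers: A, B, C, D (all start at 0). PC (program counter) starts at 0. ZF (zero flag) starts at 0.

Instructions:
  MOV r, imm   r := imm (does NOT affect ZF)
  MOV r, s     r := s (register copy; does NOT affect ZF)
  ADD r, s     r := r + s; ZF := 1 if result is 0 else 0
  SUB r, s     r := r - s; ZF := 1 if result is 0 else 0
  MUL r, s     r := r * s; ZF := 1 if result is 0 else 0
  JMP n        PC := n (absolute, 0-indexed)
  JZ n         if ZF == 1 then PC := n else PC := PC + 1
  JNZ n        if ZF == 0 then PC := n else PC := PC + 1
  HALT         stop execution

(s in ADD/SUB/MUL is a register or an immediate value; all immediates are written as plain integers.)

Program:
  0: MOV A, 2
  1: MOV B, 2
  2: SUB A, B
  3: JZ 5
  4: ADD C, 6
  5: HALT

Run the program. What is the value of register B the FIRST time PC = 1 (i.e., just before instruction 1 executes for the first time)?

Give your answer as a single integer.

Step 1: PC=0 exec 'MOV A, 2'. After: A=2 B=0 C=0 D=0 ZF=0 PC=1
First time PC=1: B=0

0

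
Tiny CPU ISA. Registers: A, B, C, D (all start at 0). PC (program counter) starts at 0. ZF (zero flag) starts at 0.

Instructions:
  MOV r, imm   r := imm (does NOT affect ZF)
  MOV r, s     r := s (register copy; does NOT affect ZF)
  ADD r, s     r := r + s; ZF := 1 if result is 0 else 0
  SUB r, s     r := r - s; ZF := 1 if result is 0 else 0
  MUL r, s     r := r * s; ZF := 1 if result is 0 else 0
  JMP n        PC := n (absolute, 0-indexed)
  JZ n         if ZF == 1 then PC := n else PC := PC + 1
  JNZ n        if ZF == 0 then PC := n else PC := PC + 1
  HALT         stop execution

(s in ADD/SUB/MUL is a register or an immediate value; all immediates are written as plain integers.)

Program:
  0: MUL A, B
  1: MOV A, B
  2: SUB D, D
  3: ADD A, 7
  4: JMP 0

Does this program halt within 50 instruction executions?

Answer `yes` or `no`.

Answer: no

Derivation:
Step 1: PC=0 exec 'MUL A, B'. After: A=0 B=0 C=0 D=0 ZF=1 PC=1
Step 2: PC=1 exec 'MOV A, B'. After: A=0 B=0 C=0 D=0 ZF=1 PC=2
Step 3: PC=2 exec 'SUB D, D'. After: A=0 B=0 C=0 D=0 ZF=1 PC=3
Step 4: PC=3 exec 'ADD A, 7'. After: A=7 B=0 C=0 D=0 ZF=0 PC=4
Step 5: PC=4 exec 'JMP 0'. After: A=7 B=0 C=0 D=0 ZF=0 PC=0
Step 6: PC=0 exec 'MUL A, B'. After: A=0 B=0 C=0 D=0 ZF=1 PC=1
State after step 6 equals state after step 1: the program is in a cycle of length 5 and will never halt.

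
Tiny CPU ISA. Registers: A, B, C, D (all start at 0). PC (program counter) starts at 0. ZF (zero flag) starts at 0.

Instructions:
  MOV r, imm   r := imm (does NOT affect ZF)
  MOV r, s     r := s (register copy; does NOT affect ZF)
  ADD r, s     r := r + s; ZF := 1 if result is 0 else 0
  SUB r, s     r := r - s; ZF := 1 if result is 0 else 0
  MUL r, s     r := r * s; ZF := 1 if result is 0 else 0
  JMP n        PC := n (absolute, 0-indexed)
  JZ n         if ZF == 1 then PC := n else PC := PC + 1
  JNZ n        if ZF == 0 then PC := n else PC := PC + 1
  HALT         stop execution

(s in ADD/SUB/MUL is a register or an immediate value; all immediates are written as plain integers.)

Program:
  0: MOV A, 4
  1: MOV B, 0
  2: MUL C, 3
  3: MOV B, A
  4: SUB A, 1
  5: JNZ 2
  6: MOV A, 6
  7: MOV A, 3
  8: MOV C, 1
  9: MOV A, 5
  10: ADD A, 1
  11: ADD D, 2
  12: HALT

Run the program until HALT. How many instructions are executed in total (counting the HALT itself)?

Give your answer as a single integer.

Answer: 25

Derivation:
Step 1: PC=0 exec 'MOV A, 4'. After: A=4 B=0 C=0 D=0 ZF=0 PC=1
Step 2: PC=1 exec 'MOV B, 0'. After: A=4 B=0 C=0 D=0 ZF=0 PC=2
Step 3: PC=2 exec 'MUL C, 3'. After: A=4 B=0 C=0 D=0 ZF=1 PC=3
Step 4: PC=3 exec 'MOV B, A'. After: A=4 B=4 C=0 D=0 ZF=1 PC=4
Step 5: PC=4 exec 'SUB A, 1'. After: A=3 B=4 C=0 D=0 ZF=0 PC=5
Step 6: PC=5 exec 'JNZ 2'. After: A=3 B=4 C=0 D=0 ZF=0 PC=2
Step 7: PC=2 exec 'MUL C, 3'. After: A=3 B=4 C=0 D=0 ZF=1 PC=3
Step 8: PC=3 exec 'MOV B, A'. After: A=3 B=3 C=0 D=0 ZF=1 PC=4
Step 9: PC=4 exec 'SUB A, 1'. After: A=2 B=3 C=0 D=0 ZF=0 PC=5
Step 10: PC=5 exec 'JNZ 2'. After: A=2 B=3 C=0 D=0 ZF=0 PC=2
Step 11: PC=2 exec 'MUL C, 3'. After: A=2 B=3 C=0 D=0 ZF=1 PC=3
Step 12: PC=3 exec 'MOV B, A'. After: A=2 B=2 C=0 D=0 ZF=1 PC=4
Step 13: PC=4 exec 'SUB A, 1'. After: A=1 B=2 C=0 D=0 ZF=0 PC=5
Step 14: PC=5 exec 'JNZ 2'. After: A=1 B=2 C=0 D=0 ZF=0 PC=2
Step 15: PC=2 exec 'MUL C, 3'. After: A=1 B=2 C=0 D=0 ZF=1 PC=3
Step 16: PC=3 exec 'MOV B, A'. After: A=1 B=1 C=0 D=0 ZF=1 PC=4
Step 17: PC=4 exec 'SUB A, 1'. After: A=0 B=1 C=0 D=0 ZF=1 PC=5
Step 18: PC=5 exec 'JNZ 2'. After: A=0 B=1 C=0 D=0 ZF=1 PC=6
Step 19: PC=6 exec 'MOV A, 6'. After: A=6 B=1 C=0 D=0 ZF=1 PC=7
Step 20: PC=7 exec 'MOV A, 3'. After: A=3 B=1 C=0 D=0 ZF=1 PC=8
Step 21: PC=8 exec 'MOV C, 1'. After: A=3 B=1 C=1 D=0 ZF=1 PC=9
Step 22: PC=9 exec 'MOV A, 5'. After: A=5 B=1 C=1 D=0 ZF=1 PC=10
Step 23: PC=10 exec 'ADD A, 1'. After: A=6 B=1 C=1 D=0 ZF=0 PC=11
Step 24: PC=11 exec 'ADD D, 2'. After: A=6 B=1 C=1 D=2 ZF=0 PC=12
Step 25: PC=12 exec 'HALT'. After: A=6 B=1 C=1 D=2 ZF=0 PC=12 HALTED
Total instructions executed: 25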